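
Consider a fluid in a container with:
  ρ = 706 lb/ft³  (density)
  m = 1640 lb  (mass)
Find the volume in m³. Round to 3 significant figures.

0.0658 m³

Rearranging ρ = m/V for V: V = m/ρ.
ρ = 706 lb/ft³ = 11309 kg/m³; m = 1640 lb = 743.9 kg.
V = 0.06578 m³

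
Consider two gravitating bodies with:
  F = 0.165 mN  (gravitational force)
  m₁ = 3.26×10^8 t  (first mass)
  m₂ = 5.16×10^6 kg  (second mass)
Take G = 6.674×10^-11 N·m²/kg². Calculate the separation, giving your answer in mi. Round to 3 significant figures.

513 mi

Rearranging F = G·m₁·m₂/r² for r: r = √(G·m₁m₂/F).
F = 0.165 mN = 1.650×10^-4 N; m₁ = 3.26×10^8 t = 3.260×10^11 kg; m₂ = 5.16×10^6 kg; G = 6.674×10^-11 N·m²/kg².
r = 8.249×10^5 m
8.249×10^5 m × (1 mi / 1609 m) = 512.5 mi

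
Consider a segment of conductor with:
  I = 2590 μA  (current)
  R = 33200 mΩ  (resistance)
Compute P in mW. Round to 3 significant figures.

Directly: P = I²R.
I = 2590 μA = 0.002590 A; R = 33200 mΩ = 33.20 Ω.
P = 2.227×10^-4 W
2.227×10^-4 W × (1 mW / 0.001000 W) = 0.2227 mW

0.223 mW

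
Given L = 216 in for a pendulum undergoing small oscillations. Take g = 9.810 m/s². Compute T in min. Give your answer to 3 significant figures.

T is given directly by: T = 2π√(L/g).
L = 216 in = 5.486 m; g = 9.810 m/s².
T = 4.699 s
4.699 s × (1 min / 60.00 s) = 0.07831 min

0.0783 min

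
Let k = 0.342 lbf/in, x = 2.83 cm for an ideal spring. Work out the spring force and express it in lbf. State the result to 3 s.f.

0.381 lbf

From Hooke's law: F = kx.
k = 0.342 lbf/in = 59.89 N/m; x = 2.83 cm = 0.02830 m.
F = 1.695 N
1.695 N × (1 lbf / 4.448 N) = 0.3810 lbf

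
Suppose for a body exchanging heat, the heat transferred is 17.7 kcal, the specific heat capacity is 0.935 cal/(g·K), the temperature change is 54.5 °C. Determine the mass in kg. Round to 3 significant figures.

0.347 kg

Solving Q = m·c·ΔT for m: m = Q/(c·ΔT).
Q = 17.7 kcal = 74057 J; c = 0.935 cal/(g·K) = 3912 J/(kg·K); ΔT = 54.5 °C = 54.50 K.
m = 0.3473 kg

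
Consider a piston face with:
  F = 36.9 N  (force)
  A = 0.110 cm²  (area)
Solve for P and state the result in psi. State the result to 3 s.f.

487 psi

Directly: P = F/A.
F = 36.9 N; A = 0.110 cm² = 1.100×10^-5 m².
P = 3.355×10^6 Pa  (the unit combination reduces to kg/(m·s²) = Pa)
3.355×10^6 Pa × (1 psi / 6895 Pa) = 486.5 psi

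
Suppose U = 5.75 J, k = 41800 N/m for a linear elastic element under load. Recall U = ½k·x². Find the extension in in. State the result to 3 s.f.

Solving U = ½k·x² for x: x = √(2U/k).
U = 5.75 J; k = 41800 N/m.
x = 0.01659 m
0.01659 m × (1 in / 0.02540 m) = 0.6530 in

0.653 in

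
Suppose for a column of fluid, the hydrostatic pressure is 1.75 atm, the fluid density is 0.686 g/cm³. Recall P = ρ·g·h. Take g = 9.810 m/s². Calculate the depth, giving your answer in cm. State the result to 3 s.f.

Rearranging P = ρ·g·h for h: h = P/(ρ·g).
P = 1.75 atm = 1.773×10^5 Pa; ρ = 0.686 g/cm³ = 686.0 kg/m³; g = 9.810 m/s².
h = 26.35 m
26.35 m × (1 cm / 0.01000 m) = 2635 cm

2630 cm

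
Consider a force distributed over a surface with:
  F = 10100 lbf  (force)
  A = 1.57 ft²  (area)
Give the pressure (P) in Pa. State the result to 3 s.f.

3.08×10^5 Pa

P is given directly by: P = F/A.
F = 10100 lbf = 44927 N; A = 1.57 ft² = 0.1459 m².
P = 3.080×10^5 Pa  (the unit combination reduces to kg/(m·s²) = Pa)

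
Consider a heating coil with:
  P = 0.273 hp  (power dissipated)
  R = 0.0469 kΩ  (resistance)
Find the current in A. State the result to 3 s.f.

2.08 A

Rearranging P = I²R for I: I = √(P/R).
P = 0.273 hp = 203.6 W; R = 0.0469 kΩ = 46.90 Ω.
I = 2.083 A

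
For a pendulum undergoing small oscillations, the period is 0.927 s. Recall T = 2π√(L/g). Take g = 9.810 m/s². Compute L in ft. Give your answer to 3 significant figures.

Rearranging T = 2π√(L/g) for L: L = g·(T/2π)².
T = 0.927 s; g = 9.810 m/s².
L = 0.2135 m
0.2135 m × (1 ft / 0.3048 m) = 0.7006 ft

0.701 ft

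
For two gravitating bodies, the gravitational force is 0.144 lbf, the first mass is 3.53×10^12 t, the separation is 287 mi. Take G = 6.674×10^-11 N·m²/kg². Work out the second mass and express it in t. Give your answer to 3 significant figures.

Rearranging F = G·m₁·m₂/r² for m₂: m₂ = F·r²/(G·m₁).
F = 0.144 lbf = 0.6405 N; m₁ = 3.53×10^12 t = 3.530×10^15 kg; r = 287 mi = 4.619×10^5 m; G = 6.674×10^-11 N·m²/kg².
m₂ = 5.800×10^5 kg
5.800×10^5 kg × (1 t / 1000 kg) = 580.0 t

580 t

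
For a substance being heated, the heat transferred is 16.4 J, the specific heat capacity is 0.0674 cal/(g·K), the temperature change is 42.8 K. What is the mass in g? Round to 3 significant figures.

Rearranging Q = m·c·ΔT for m: m = Q/(c·ΔT).
Q = 16.4 J; c = 0.0674 cal/(g·K) = 282.0 J/(kg·K); ΔT = 42.8 K.
m = 0.001359 kg
0.001359 kg × (1 g / 0.001000 kg) = 1.359 g

1.36 g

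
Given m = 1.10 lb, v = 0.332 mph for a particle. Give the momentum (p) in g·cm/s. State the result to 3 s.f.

7410 g·cm/s

Directly: p = mv.
m = 1.10 lb = 0.4990 kg; v = 0.332 mph = 0.1484 m/s.
p = 0.07405 kg·m/s
0.07405 kg·m/s × (1 g·cm/s / 1.000×10^-5 kg·m/s) = 7405 g·cm/s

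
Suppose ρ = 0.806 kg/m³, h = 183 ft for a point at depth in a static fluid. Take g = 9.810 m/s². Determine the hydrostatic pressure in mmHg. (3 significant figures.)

3.31 mmHg

Directly: P = ρgh.
ρ = 0.806 kg/m³; h = 183 ft = 55.78 m; g = 9.810 m/s².
P = 441.0 Pa  (the unit combination reduces to kg/(m·s²) = Pa)
441.0 Pa × (1 mmHg / 133.3 Pa) = 3.308 mmHg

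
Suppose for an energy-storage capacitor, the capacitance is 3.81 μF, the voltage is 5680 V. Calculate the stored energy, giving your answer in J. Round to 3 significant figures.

E is given directly by: E = ½CV².
C = 3.81 μF = 3.810×10^-6 F; V = 5680 V.
E = 61.46 J

61.5 J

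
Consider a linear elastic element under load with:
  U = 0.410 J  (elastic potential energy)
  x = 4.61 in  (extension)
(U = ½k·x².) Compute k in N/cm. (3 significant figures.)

0.598 N/cm

Rearranging: k = 2U/x².
U = 0.410 J; x = 4.61 in = 0.1171 m.
k = 59.81 N/m
59.81 N/m × (1 N/cm / 100.0 N/m) = 0.5981 N/cm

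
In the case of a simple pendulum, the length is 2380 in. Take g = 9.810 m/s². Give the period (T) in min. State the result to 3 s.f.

0.260 min

T is given directly by: T = 2π√(L/g).
L = 2380 in = 60.45 m; g = 9.810 m/s².
T = 15.60 s
15.60 s × (1 min / 60.00 s) = 0.2600 min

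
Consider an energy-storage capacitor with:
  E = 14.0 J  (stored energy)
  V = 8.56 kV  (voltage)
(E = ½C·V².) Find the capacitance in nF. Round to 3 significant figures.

382 nF

Rearranging E = ½C·V² for C: C = 2E/V².
E = 14.0 J; V = 8.56 kV = 8560 V.
C = 3.821×10^-7 F
3.821×10^-7 F × (1 nF / 1.000×10^-9 F) = 382.1 nF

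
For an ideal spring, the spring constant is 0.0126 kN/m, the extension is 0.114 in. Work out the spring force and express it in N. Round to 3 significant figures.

0.0365 N

Directly: F = kx.
k = 0.0126 kN/m = 12.60 N/m; x = 0.114 in = 0.002896 m.
F = 0.03648 N  (the unit combination reduces to kg·m/s² = N)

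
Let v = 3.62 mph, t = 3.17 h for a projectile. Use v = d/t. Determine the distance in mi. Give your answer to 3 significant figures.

11.5 mi

Rearranging v = d/t for d: d = v·t.
v = 3.62 mph = 1.618 m/s; t = 3.17 h = 11412 s.
d = 18468 m
18468 m × (1 mi / 1609 m) = 11.48 mi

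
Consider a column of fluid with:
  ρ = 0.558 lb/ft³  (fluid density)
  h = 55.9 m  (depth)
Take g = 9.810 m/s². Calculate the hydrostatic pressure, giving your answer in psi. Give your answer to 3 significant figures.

P is given directly by: P = ρgh.
ρ = 0.558 lb/ft³ = 8.938 kg/m³; h = 55.9 m; g = 9.810 m/s².
P = 4902 Pa
4902 Pa × (1 psi / 6895 Pa) = 0.7109 psi

0.711 psi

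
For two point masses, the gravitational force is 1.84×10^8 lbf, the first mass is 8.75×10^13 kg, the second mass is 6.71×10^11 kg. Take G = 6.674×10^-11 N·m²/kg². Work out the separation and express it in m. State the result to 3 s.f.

From Newton's law of gravitation: r = √(G·m₁m₂/F).
F = 1.84×10^8 lbf = 8.185×10^8 N; m₁ = 8.75×10^13 kg; m₂ = 6.71×10^11 kg; G = 6.674×10^-11 N·m²/kg².
r = 2188 m

2190 m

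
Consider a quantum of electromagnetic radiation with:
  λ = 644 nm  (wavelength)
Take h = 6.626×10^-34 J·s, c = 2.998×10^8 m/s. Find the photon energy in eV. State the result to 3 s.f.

1.93 eV

Directly: E = hc/λ.
λ = 644 nm = 6.440×10^-7 m; h = 6.626×10^-34 J·s; c = 2.998×10^8 m/s.
E = 3.085×10^-19 J
3.085×10^-19 J × (1 eV / 1.602×10^-19 J) = 1.925 eV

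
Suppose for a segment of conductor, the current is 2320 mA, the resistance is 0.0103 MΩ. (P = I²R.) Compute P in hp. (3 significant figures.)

Directly: P = I²R.
I = 2320 mA = 2.320 A; R = 0.0103 MΩ = 10300 Ω.
P = 55439 W
55439 W × (1 hp / 745.7 W) = 74.34 hp

74.3 hp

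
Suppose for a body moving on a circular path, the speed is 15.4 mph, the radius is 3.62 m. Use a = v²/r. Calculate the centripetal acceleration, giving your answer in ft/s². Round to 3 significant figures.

Directly: a = v²/r.
v = 15.4 mph = 6.884 m/s; r = 3.62 m.
a = 13.09 m/s²
13.09 m/s² × (1 ft/s² / 0.3048 m/s²) = 42.95 ft/s²

43.0 ft/s²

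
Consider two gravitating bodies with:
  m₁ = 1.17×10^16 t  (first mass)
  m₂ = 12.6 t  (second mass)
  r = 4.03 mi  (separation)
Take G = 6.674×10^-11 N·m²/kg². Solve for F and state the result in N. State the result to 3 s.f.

2.34×10^5 N

Directly: F = Gm₁m₂/r².
m₁ = 1.17×10^16 t = 1.170×10^19 kg; m₂ = 12.6 t = 12600 kg; r = 4.03 mi = 6486 m; G = 6.674×10^-11 N·m²/kg².
F = 2.339×10^5 N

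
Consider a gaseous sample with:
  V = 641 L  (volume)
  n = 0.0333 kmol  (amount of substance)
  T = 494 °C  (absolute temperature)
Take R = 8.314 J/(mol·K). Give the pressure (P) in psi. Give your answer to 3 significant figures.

48.1 psi

P is given directly by: P = nRT/V.
V = 641 L = 0.6410 m³; n = 0.0333 kmol = 33.30 mol; T = 494 °C = 767.1 K; R = 8.314 J/(mol·K).
P = 3.313×10^5 Pa
3.313×10^5 Pa × (1 psi / 6895 Pa) = 48.06 psi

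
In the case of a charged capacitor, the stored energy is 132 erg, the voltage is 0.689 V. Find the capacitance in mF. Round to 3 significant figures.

0.0556 mF

Solving E = ½C·V² for C: C = 2E/V².
E = 132 erg = 1.320×10^-5 J; V = 0.689 V.
C = 5.561×10^-5 F
5.561×10^-5 F × (1 mF / 0.001000 F) = 0.05561 mF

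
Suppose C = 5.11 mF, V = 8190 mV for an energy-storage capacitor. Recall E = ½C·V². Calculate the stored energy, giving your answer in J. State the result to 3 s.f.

Directly: E = ½CV².
C = 5.11 mF = 0.005110 F; V = 8190 mV = 8.190 V.
E = 0.1714 J  (the unit combination reduces to kg·m²/s² = J)

0.171 J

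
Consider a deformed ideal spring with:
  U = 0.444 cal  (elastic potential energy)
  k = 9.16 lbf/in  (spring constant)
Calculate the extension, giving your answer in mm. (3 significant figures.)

Rearranging: x = √(2U/k).
U = 0.444 cal = 1.858 J; k = 9.16 lbf/in = 1604 N/m.
x = 0.04813 m
0.04813 m × (1 mm / 0.001000 m) = 48.13 mm

48.1 mm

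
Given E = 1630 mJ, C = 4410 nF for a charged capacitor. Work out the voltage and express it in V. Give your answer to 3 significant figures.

860 V

Rearranging E = ½C·V² for V: V = √(2E/C).
E = 1630 mJ = 1.630 J; C = 4410 nF = 4.410×10^-6 F.
V = 859.8 V  (the unit combination reduces to kg·m²/(A·s³) = V)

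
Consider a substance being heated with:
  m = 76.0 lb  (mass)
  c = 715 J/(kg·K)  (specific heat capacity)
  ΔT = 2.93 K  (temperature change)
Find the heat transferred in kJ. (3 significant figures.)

72.2 kJ

Directly: Q = mcΔT.
m = 76.0 lb = 34.47 kg; c = 715 J/(kg·K); ΔT = 2.93 K.
Q = 72219 J
72219 J × (1 kJ / 1000 J) = 72.22 kJ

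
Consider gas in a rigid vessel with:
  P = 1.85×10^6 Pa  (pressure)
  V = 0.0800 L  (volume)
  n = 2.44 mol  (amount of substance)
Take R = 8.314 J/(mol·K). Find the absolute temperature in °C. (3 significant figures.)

Solving PV = nRT for T: T = PV/(nR).
P = 1.85×10^6 Pa; V = 0.0800 L = 8.000×10^-5 m³; n = 2.44 mol; R = 8.314 J/(mol·K).
T = 7.296 K
7.296 K − 273.15 = -265.9 °C

-266 °C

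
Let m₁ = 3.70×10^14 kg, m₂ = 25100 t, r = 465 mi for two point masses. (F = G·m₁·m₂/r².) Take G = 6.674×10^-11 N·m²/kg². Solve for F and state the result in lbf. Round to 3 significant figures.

From Newton's law of gravitation: F = Gm₁m₂/r².
m₁ = 3.70×10^14 kg; m₂ = 25100 t = 2.510×10^7 kg; r = 465 mi = 7.483×10^5 m; G = 6.674×10^-11 N·m²/kg².
F = 1.107 N
1.107 N × (1 lbf / 4.448 N) = 0.2488 lbf

0.249 lbf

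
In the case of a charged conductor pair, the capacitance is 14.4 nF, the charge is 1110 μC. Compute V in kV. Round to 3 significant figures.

77.1 kV

Rearranging: V = Q/C.
C = 14.4 nF = 1.440×10^-8 F; Q = 1110 μC = 0.001110 C.
V = 77083 V
77083 V × (1 kV / 1000 V) = 77.08 kV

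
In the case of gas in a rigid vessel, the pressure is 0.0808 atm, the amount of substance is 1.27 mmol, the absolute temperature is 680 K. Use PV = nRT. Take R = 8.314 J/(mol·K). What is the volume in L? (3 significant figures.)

0.877 L

Rearranging PV = nRT for V: V = nRT/P.
P = 0.0808 atm = 8187 Pa; n = 1.27 mmol = 0.001270 mol; T = 680 K; R = 8.314 J/(mol·K).
V = 8.770×10^-4 m³
8.770×10^-4 m³ × (1 L / 0.001000 m³) = 0.8770 L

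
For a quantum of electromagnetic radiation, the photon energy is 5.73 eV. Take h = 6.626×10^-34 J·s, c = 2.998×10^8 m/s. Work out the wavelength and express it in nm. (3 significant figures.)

Rearranging E = h·c/λ for λ: λ = hc/E.
E = 5.73 eV = 9.180×10^-19 J; h = 6.626×10^-34 J·s; c = 2.998×10^8 m/s.
λ = 2.164×10^-7 m
2.164×10^-7 m × (1 nm / 1.000×10^-9 m) = 216.4 nm

216 nm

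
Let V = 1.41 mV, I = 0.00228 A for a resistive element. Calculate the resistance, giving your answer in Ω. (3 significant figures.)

0.618 Ω

Rearranging V = I·R for R: R = V/I.
V = 1.41 mV = 0.001410 V; I = 0.00228 A.
R = 0.6184 Ω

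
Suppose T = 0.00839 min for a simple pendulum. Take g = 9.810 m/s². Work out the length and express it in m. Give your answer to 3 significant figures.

Rearranging: L = g·(T/2π)².
T = 0.00839 min = 0.5034 s; g = 9.810 m/s².
L = 0.06297 m

0.0630 m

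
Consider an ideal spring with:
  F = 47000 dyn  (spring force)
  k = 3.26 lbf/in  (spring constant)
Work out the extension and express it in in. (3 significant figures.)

Rearranging: x = F/k.
F = 47000 dyn = 0.4700 N; k = 3.26 lbf/in = 570.9 N/m.
x = 8.232×10^-4 m
8.232×10^-4 m × (1 in / 0.02540 m) = 0.03241 in

0.0324 in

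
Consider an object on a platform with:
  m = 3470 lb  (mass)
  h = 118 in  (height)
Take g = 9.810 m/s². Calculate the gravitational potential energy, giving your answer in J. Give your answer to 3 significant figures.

Directly: PE = mgh.
m = 3470 lb = 1574 kg; h = 118 in = 2.997 m; g = 9.810 m/s².
PE = 46279 J

46300 J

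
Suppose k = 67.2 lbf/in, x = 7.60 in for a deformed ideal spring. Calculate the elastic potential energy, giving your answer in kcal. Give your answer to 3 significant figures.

0.0524 kcal

U is given directly by: U = ½kx².
k = 67.2 lbf/in = 11769 N/m; x = 7.60 in = 0.1930 m.
U = 219.3 J
219.3 J × (1 kcal / 4184 J) = 0.05241 kcal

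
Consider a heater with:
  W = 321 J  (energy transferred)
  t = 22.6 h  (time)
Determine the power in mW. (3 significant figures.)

3.95 mW

P is given directly by: P = W/t.
W = 321 J; t = 22.6 h = 81360 s.
P = 0.003945 W  (the unit combination reduces to kg·m²/s³ = W)
0.003945 W × (1 mW / 0.001000 W) = 3.945 mW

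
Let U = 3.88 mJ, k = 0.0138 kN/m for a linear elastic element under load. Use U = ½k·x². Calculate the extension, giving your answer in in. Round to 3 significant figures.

0.934 in

Solving U = ½k·x² for x: x = √(2U/k).
U = 3.88 mJ = 0.003880 J; k = 0.0138 kN/m = 13.80 N/m.
x = 0.02371 m
0.02371 m × (1 in / 0.02540 m) = 0.9336 in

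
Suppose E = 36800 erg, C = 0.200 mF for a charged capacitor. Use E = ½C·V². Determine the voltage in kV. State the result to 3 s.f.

Rearranging: V = √(2E/C).
E = 36800 erg = 0.003680 J; C = 0.200 mF = 2.000×10^-4 F.
V = 6.066 V
6.066 V × (1 kV / 1000 V) = 0.006066 kV

0.00607 kV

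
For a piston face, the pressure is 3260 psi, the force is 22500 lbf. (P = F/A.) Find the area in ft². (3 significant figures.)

0.0479 ft²

Rearranging P = F/A for A: A = F/P.
P = 3260 psi = 2.248×10^7 Pa; F = 22500 lbf = 1.001×10^5 N.
A = 0.004453 m²
0.004453 m² × (1 ft² / 0.09290 m²) = 0.04793 ft²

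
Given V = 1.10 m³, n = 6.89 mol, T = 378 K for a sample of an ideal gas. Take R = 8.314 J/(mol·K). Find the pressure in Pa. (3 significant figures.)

P is given directly by: P = nRT/V.
V = 1.10 m³; n = 6.89 mol; T = 378 K; R = 8.314 J/(mol·K).
P = 19685 Pa  (the unit combination reduces to kg/(m·s²) = Pa)

19700 Pa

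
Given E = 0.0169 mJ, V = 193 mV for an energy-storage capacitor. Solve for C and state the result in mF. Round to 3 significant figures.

0.907 mF

Rearranging E = ½C·V² for C: C = 2E/V².
E = 0.0169 mJ = 1.690×10^-5 J; V = 193 mV = 0.1930 V.
C = 9.074×10^-4 F
9.074×10^-4 F × (1 mF / 0.001000 F) = 0.9074 mF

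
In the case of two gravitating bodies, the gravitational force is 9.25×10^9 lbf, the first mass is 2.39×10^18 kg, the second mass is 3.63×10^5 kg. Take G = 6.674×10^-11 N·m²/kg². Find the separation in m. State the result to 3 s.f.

37.5 m

From Newton's law of gravitation: r = √(G·m₁m₂/F).
F = 9.25×10^9 lbf = 4.115×10^10 N; m₁ = 2.39×10^18 kg; m₂ = 3.63×10^5 kg; G = 6.674×10^-11 N·m²/kg².
r = 37.51 m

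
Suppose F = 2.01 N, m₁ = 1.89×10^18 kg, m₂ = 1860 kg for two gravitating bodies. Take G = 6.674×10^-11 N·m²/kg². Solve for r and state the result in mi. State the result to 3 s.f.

Rearranging F = G·m₁·m₂/r² for r: r = √(G·m₁m₂/F).
F = 2.01 N; m₁ = 1.89×10^18 kg; m₂ = 1860 kg; G = 6.674×10^-11 N·m²/kg².
r = 3.417×10^5 m
3.417×10^5 m × (1 mi / 1609 m) = 212.3 mi

212 mi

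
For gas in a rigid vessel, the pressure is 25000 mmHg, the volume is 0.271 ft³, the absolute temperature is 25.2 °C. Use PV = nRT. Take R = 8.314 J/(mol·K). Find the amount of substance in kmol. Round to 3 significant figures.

0.0103 kmol

From the ideal-gas law: n = PV/(RT).
P = 25000 mmHg = 3.333×10^6 Pa; V = 0.271 ft³ = 0.007674 m³; T = 25.2 °C = 298.3 K; R = 8.314 J/(mol·K).
n = 10.31 mol
10.31 mol × (1 kmol / 1000 mol) = 0.01031 kmol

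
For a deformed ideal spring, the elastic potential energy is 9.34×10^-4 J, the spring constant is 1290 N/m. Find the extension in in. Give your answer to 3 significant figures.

Solving U = ½k·x² for x: x = √(2U/k).
U = 9.34×10^-4 J; k = 1290 N/m.
x = 0.001203 m
0.001203 m × (1 in / 0.02540 m) = 0.04738 in

0.0474 in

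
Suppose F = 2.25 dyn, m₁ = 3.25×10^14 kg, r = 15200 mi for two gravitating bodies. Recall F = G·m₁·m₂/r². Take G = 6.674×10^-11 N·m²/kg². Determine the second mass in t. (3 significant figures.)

621 t

From Newton's law of gravitation: m₂ = F·r²/(G·m₁).
F = 2.25 dyn = 2.250×10^-5 N; m₁ = 3.25×10^14 kg; r = 15200 mi = 2.446×10^7 m; G = 6.674×10^-11 N·m²/kg².
m₂ = 6.207×10^5 kg
6.207×10^5 kg × (1 t / 1000 kg) = 620.7 t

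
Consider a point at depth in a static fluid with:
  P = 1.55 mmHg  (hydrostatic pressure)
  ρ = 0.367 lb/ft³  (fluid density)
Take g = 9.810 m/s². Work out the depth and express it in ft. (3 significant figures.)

Rearranging P = ρ·g·h for h: h = P/(ρ·g).
P = 1.55 mmHg = 206.6 Pa; ρ = 0.367 lb/ft³ = 5.879 kg/m³; g = 9.810 m/s².
h = 3.583 m
3.583 m × (1 ft / 0.3048 m) = 11.76 ft

11.8 ft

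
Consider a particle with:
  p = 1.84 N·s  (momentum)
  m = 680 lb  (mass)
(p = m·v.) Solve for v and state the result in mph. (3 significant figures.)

0.0133 mph

Solving p = m·v for v: v = p/m.
p = 1.84 N·s = 1.840 kg·m/s; m = 680 lb = 308.4 kg.
v = 0.005965 m/s
0.005965 m/s × (1 mph / 0.4470 m/s) = 0.01334 mph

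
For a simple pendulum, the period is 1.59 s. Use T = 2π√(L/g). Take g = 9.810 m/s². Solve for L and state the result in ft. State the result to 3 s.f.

2.06 ft

Solving T = 2π√(L/g) for L: L = g·(T/2π)².
T = 1.59 s; g = 9.810 m/s².
L = 0.6282 m
0.6282 m × (1 ft / 0.3048 m) = 2.061 ft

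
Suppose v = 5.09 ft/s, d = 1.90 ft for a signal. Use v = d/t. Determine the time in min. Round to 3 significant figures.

0.00622 min

Rearranging: t = d/v.
v = 5.09 ft/s = 1.551 m/s; d = 1.90 ft = 0.5791 m.
t = 0.3733 s
0.3733 s × (1 min / 60.00 s) = 0.006221 min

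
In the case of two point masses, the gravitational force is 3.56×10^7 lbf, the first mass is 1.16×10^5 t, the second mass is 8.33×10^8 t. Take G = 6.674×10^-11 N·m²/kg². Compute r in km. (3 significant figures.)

0.00638 km

From Newton's law of gravitation: r = √(G·m₁m₂/F).
F = 3.56×10^7 lbf = 1.584×10^8 N; m₁ = 1.16×10^5 t = 1.160×10^8 kg; m₂ = 8.33×10^8 t = 8.330×10^11 kg; G = 6.674×10^-11 N·m²/kg².
r = 6.382 m
6.382 m × (1 km / 1000 m) = 0.006382 km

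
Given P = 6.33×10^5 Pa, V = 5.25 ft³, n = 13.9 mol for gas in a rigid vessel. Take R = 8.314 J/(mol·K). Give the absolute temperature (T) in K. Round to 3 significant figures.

From the ideal-gas law: T = PV/(nR).
P = 6.33×10^5 Pa; V = 5.25 ft³ = 0.1487 m³; n = 13.9 mol; R = 8.314 J/(mol·K).
T = 814.3 K

814 K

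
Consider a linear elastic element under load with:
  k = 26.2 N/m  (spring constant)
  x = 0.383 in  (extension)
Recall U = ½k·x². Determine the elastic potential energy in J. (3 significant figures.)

Directly: U = ½kx².
k = 26.2 N/m; x = 0.383 in = 0.009728 m.
U = 0.001240 J

0.00124 J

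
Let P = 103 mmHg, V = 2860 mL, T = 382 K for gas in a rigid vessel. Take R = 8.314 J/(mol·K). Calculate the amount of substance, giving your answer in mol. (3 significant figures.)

Solving PV = nRT for n: n = PV/(RT).
P = 103 mmHg = 13732 Pa; V = 2860 mL = 0.002860 m³; T = 382 K; R = 8.314 J/(mol·K).
n = 0.01237 mol

0.0124 mol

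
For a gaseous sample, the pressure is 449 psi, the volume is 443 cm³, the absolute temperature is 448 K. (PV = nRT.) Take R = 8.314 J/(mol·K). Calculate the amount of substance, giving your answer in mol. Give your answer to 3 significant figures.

0.368 mol

Rearranging PV = nRT for n: n = PV/(RT).
P = 449 psi = 3.096×10^6 Pa; V = 443 cm³ = 4.430×10^-4 m³; T = 448 K; R = 8.314 J/(mol·K).
n = 0.3682 mol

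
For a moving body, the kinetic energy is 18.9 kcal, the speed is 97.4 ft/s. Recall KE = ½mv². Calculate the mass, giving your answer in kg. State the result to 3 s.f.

179 kg

Rearranging KE = ½mv² for m: m = 2·KE/v².
KE = 18.9 kcal = 79078 J; v = 97.4 ft/s = 29.69 m/s.
m = 179.4 kg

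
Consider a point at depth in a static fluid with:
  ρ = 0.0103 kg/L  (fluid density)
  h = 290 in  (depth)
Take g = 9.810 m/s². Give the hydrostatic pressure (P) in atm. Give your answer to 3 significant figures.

Directly: P = ρgh.
ρ = 0.0103 kg/L = 10.30 kg/m³; h = 290 in = 7.366 m; g = 9.810 m/s².
P = 744.3 Pa
744.3 Pa × (1 atm / 1.013×10^5 Pa) = 0.007345 atm

0.00735 atm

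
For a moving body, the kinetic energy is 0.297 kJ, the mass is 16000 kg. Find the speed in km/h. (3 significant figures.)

Rearranging: v = √(2·KE/m).
KE = 0.297 kJ = 297.0 J; m = 16000 kg.
v = 0.1927 m/s
0.1927 m/s × (1 km/h / 0.2778 m/s) = 0.6936 km/h

0.694 km/h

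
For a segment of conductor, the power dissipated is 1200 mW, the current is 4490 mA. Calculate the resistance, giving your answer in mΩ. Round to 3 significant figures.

Rearranging P = I²R for R: R = P/I².
P = 1200 mW = 1.200 W; I = 4490 mA = 4.490 A.
R = 0.05952 Ω
0.05952 Ω × (1 mΩ / 0.001000 Ω) = 59.52 mΩ

59.5 mΩ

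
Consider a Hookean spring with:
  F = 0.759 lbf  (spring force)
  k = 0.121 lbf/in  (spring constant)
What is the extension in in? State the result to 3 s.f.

6.27 in

From Hooke's law: x = F/k.
F = 0.759 lbf = 3.376 N; k = 0.121 lbf/in = 21.19 N/m.
x = 0.1593 m
0.1593 m × (1 in / 0.02540 m) = 6.273 in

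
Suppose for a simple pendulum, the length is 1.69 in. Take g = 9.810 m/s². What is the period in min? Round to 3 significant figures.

0.00693 min

T is given directly by: T = 2π√(L/g).
L = 1.69 in = 0.04293 m; g = 9.810 m/s².
T = 0.4156 s
0.4156 s × (1 min / 60.00 s) = 0.006927 min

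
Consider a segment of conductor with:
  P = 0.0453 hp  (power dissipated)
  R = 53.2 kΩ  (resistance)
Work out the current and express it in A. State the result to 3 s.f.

0.0252 A

Solving P = I²R for I: I = √(P/R).
P = 0.0453 hp = 33.78 W; R = 53.2 kΩ = 53200 Ω.
I = 0.02520 A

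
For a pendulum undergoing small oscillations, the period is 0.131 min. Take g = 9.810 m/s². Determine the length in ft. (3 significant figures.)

Solving T = 2π√(L/g) for L: L = g·(T/2π)².
T = 0.131 min = 7.860 s; g = 9.810 m/s².
L = 15.35 m
15.35 m × (1 ft / 0.3048 m) = 50.37 ft

50.4 ft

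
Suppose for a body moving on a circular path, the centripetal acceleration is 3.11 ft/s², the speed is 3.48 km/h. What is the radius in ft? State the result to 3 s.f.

Rearranging: r = v²/a.
a = 3.11 ft/s² = 0.9479 m/s²; v = 3.48 km/h = 0.9667 m/s.
r = 0.9858 m
0.9858 m × (1 ft / 0.3048 m) = 3.234 ft

3.23 ft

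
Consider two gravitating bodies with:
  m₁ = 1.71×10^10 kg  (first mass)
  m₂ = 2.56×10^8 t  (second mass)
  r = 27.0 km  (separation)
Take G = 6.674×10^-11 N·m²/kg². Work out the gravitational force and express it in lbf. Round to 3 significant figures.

From Newton's law of gravitation: F = Gm₁m₂/r².
m₁ = 1.71×10^10 kg; m₂ = 2.56×10^8 t = 2.560×10^11 kg; r = 27.0 km = 27000 m; G = 6.674×10^-11 N·m²/kg².
F = 400.8 N  (the unit combination reduces to kg·m/s² = N)
400.8 N × (1 lbf / 4.448 N) = 90.10 lbf

90.1 lbf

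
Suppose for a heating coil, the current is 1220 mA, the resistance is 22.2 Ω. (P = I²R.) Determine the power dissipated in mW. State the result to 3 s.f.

33000 mW

Directly: P = I²R.
I = 1220 mA = 1.220 A; R = 22.2 Ω.
P = 33.04 W
33.04 W × (1 mW / 0.001000 W) = 33042 mW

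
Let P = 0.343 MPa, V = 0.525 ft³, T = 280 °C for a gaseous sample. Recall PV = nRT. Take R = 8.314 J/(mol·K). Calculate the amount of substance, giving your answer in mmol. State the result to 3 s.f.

1110 mmol

Rearranging PV = nRT for n: n = PV/(RT).
P = 0.343 MPa = 3.430×10^5 Pa; V = 0.525 ft³ = 0.01487 m³; T = 280 °C = 553.1 K; R = 8.314 J/(mol·K).
n = 1.109 mol
1.109 mol × (1 mmol / 0.001000 mol) = 1109 mmol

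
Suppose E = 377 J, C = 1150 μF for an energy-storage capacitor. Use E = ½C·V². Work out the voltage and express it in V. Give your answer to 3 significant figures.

Solving E = ½C·V² for V: V = √(2E/C).
E = 377 J; C = 1150 μF = 0.001150 F.
V = 809.7 V  (the unit combination reduces to kg·m²/(A·s³) = V)

810 V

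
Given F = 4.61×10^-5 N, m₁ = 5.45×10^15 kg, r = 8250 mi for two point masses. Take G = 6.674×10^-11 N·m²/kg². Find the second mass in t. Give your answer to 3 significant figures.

Solving F = G·m₁·m₂/r² for m₂: m₂ = F·r²/(G·m₁).
F = 4.61×10^-5 N; m₁ = 5.45×10^15 kg; r = 8250 mi = 1.328×10^7 m; G = 6.674×10^-11 N·m²/kg².
m₂ = 22342 kg
22342 kg × (1 t / 1000 kg) = 22.34 t

22.3 t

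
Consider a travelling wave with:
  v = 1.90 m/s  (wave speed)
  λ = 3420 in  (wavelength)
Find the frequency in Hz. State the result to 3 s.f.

0.0219 Hz

Rearranging v = f·λ for f: f = v/λ.
v = 1.90 m/s; λ = 3420 in = 86.87 m.
f = 0.02187 Hz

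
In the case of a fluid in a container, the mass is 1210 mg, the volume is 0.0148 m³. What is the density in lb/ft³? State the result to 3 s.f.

ρ is given directly by: ρ = m/V.
m = 1210 mg = 0.001210 kg; V = 0.0148 m³.
ρ = 0.08176 kg/m³
0.08176 kg/m³ × (1 lb/ft³ / 16.02 kg/m³) = 0.005104 lb/ft³

0.00510 lb/ft³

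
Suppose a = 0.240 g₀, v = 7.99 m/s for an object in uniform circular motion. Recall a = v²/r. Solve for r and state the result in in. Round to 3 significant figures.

1070 in

Solving a = v²/r for r: r = v²/a.
a = 0.240 g₀ = 2.354 m/s²; v = 7.99 m/s.
r = 27.12 m
27.12 m × (1 in / 0.02540 m) = 1068 in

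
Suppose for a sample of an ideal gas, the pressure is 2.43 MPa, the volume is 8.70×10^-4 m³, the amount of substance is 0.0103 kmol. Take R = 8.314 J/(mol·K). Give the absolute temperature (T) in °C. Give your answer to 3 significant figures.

From the ideal-gas law: T = PV/(nR).
P = 2.43 MPa = 2.430×10^6 Pa; V = 8.70×10^-4 m³; n = 0.0103 kmol = 10.30 mol; R = 8.314 J/(mol·K).
T = 24.69 K
24.69 K − 273.15 = -248.5 °C

-248 °C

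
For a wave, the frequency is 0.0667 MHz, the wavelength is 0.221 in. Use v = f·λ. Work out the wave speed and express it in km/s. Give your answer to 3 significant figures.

0.374 km/s

Directly: v = fλ.
f = 0.0667 MHz = 66700 Hz; λ = 0.221 in = 0.005613 m.
v = 374.4 m/s
374.4 m/s × (1 km/s / 1000 m/s) = 0.3744 km/s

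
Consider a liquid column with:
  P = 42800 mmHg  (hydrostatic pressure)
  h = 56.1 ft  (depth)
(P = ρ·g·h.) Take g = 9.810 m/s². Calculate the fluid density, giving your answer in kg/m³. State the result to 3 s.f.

Rearranging: ρ = P/(g·h).
P = 42800 mmHg = 5.706×10^6 Pa; h = 56.1 ft = 17.10 m; g = 9.810 m/s².
ρ = 34017 kg/m³

34000 kg/m³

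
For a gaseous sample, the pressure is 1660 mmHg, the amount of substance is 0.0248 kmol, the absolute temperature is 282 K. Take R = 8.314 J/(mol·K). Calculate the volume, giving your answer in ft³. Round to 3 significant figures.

9.28 ft³

Solving PV = nRT for V: V = nRT/P.
P = 1660 mmHg = 2.213×10^5 Pa; n = 0.0248 kmol = 24.80 mol; T = 282 K; R = 8.314 J/(mol·K).
V = 0.2627 m³
0.2627 m³ × (1 ft³ / 0.02832 m³) = 9.278 ft³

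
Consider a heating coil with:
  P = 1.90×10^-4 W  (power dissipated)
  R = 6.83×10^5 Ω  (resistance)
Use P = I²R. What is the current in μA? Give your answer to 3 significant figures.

Rearranging P = I²R for I: I = √(P/R).
P = 1.90×10^-4 W; R = 6.83×10^5 Ω.
I = 1.668×10^-5 A
1.668×10^-5 A × (1 μA / 1.000×10^-6 A) = 16.68 μA

16.7 μA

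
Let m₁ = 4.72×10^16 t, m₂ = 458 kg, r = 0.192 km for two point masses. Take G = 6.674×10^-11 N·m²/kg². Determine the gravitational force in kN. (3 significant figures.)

Directly: F = Gm₁m₂/r².
m₁ = 4.72×10^16 t = 4.720×10^19 kg; m₂ = 458 kg; r = 0.192 km = 192.0 m; G = 6.674×10^-11 N·m²/kg².
F = 3.914×10^7 N
3.914×10^7 N × (1 kN / 1000 N) = 39137 kN

39100 kN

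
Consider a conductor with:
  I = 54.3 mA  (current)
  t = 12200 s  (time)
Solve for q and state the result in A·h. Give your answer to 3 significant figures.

q is given directly by: q = It.
I = 54.3 mA = 0.05430 A; t = 12200 s.
q = 662.5 C  (the unit combination reduces to A·s = C)
662.5 C × (1 A·h / 3600 C) = 0.1840 A·h

0.184 A·h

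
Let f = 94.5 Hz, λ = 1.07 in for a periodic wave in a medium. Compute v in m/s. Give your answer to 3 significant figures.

Directly: v = fλ.
f = 94.5 Hz; λ = 1.07 in = 0.02718 m.
v = 2.568 m/s

2.57 m/s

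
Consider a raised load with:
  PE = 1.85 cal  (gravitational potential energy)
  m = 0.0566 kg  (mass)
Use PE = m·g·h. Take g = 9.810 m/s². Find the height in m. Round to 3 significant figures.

Solving PE = m·g·h for h: h = PE/(m·g).
PE = 1.85 cal = 7.740 J; m = 0.0566 kg; g = 9.810 m/s².
h = 13.94 m

13.9 m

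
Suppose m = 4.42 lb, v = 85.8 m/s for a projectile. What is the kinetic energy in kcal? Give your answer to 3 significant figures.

KE is given directly by: KE = ½mv².
m = 4.42 lb = 2.005 kg; v = 85.8 m/s.
KE = 7380 J  (the unit combination reduces to kg·m²/s² = J)
7380 J × (1 kcal / 4184 J) = 1.764 kcal

1.76 kcal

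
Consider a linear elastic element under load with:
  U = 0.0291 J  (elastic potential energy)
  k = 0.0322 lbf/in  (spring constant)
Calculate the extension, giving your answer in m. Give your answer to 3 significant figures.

Rearranging: x = √(2U/k).
U = 0.0291 J; k = 0.0322 lbf/in = 5.639 N/m.
x = 0.1016 m

0.102 m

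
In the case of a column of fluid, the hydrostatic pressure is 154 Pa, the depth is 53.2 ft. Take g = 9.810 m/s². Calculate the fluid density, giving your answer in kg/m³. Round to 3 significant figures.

0.968 kg/m³

Rearranging P = ρ·g·h for ρ: ρ = P/(g·h).
P = 154 Pa; h = 53.2 ft = 16.22 m; g = 9.810 m/s².
ρ = 0.9681 kg/m³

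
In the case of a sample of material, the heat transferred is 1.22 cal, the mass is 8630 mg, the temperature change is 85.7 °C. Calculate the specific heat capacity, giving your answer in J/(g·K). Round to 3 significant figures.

Rearranging: c = Q/(m·ΔT).
Q = 1.22 cal = 5.104 J; m = 8630 mg = 0.008630 kg; ΔT = 85.7 °C = 85.70 K.
c = 6.902 J/(kg·K)
6.902 J/(kg·K) × (1 J/(g·K) / 1000 J/(kg·K)) = 0.006902 J/(g·K)

0.00690 J/(g·K)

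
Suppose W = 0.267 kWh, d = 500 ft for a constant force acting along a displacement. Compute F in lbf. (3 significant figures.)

1420 lbf

Rearranging W = F·d for F: F = W/d.
W = 0.267 kWh = 9.612×10^5 J; d = 500 ft = 152.4 m.
F = 6307 N
6307 N × (1 lbf / 4.448 N) = 1418 lbf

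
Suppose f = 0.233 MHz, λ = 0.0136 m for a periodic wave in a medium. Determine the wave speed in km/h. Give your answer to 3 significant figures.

Directly: v = fλ.
f = 0.233 MHz = 2.330×10^5 Hz; λ = 0.0136 m.
v = 3169 m/s
3169 m/s × (1 km/h / 0.2778 m/s) = 11408 km/h

11400 km/h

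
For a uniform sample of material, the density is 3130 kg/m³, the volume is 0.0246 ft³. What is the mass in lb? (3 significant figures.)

Solving ρ = m/V for m: m = ρV.
ρ = 3130 kg/m³; V = 0.0246 ft³ = 6.966×10^-4 m³.
m = 2.180 kg
2.180 kg × (1 lb / 0.4536 kg) = 4.807 lb

4.81 lb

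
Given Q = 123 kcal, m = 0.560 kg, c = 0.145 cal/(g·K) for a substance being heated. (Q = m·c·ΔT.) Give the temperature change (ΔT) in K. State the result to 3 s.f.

1510 K

Rearranging: ΔT = Q/(m·c).
Q = 123 kcal = 5.146×10^5 J; m = 0.560 kg; c = 0.145 cal/(g·K) = 606.7 J/(kg·K).
ΔT = 1515 K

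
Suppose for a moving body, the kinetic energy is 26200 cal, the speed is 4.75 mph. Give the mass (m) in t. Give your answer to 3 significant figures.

48.6 t

Solving KE = ½mv² for m: m = 2·KE/v².
KE = 26200 cal = 1.096×10^5 J; v = 4.75 mph = 2.123 m/s.
m = 48623 kg
48623 kg × (1 t / 1000 kg) = 48.62 t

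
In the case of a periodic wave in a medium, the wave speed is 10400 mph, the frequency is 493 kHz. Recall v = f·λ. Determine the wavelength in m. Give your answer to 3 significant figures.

Rearranging: λ = v/f.
v = 10400 mph = 4649 m/s; f = 493 kHz = 4.930×10^5 Hz.
λ = 0.009430 m

0.00943 m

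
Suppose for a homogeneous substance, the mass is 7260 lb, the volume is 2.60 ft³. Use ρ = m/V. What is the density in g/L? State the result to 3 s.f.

Directly: ρ = m/V.
m = 7260 lb = 3293 kg; V = 2.60 ft³ = 0.07362 m³.
ρ = 44728 kg/m³
Since 1 g/L = 1 kg/m³, 44728 g/L.

44700 g/L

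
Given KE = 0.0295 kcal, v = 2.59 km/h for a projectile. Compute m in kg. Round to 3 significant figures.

Solving KE = ½mv² for m: m = 2·KE/v².
KE = 0.0295 kcal = 123.4 J; v = 2.59 km/h = 0.7194 m/s.
m = 476.9 kg

477 kg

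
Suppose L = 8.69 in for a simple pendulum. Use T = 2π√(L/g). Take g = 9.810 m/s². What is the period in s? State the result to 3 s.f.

0.942 s

Directly: T = 2π√(L/g).
L = 8.69 in = 0.2207 m; g = 9.810 m/s².
T = 0.9425 s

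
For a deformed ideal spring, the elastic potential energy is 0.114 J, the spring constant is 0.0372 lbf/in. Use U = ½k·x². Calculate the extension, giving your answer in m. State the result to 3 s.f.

Rearranging: x = √(2U/k).
U = 0.114 J; k = 0.0372 lbf/in = 6.515 N/m.
x = 0.1871 m

0.187 m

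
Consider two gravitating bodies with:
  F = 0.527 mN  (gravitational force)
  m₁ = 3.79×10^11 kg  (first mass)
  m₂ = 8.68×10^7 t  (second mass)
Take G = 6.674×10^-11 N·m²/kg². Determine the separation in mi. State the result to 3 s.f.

40100 mi

Rearranging F = G·m₁·m₂/r² for r: r = √(G·m₁m₂/F).
F = 0.527 mN = 5.270×10^-4 N; m₁ = 3.79×10^11 kg; m₂ = 8.68×10^7 t = 8.680×10^10 kg; G = 6.674×10^-11 N·m²/kg².
r = 6.455×10^7 m
6.455×10^7 m × (1 mi / 1609 m) = 40107 mi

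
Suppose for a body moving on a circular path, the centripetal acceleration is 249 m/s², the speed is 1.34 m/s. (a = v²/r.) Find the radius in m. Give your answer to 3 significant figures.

0.00721 m

Solving a = v²/r for r: r = v²/a.
a = 249 m/s²; v = 1.34 m/s.
r = 0.007211 m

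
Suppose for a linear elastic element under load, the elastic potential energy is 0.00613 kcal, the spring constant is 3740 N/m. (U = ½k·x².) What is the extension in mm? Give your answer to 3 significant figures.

117 mm

Solving U = ½k·x² for x: x = √(2U/k).
U = 0.00613 kcal = 25.65 J; k = 3740 N/m.
x = 0.1171 m
0.1171 m × (1 mm / 0.001000 m) = 117.1 mm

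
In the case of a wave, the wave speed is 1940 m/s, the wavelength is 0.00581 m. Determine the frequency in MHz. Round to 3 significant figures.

Rearranging: f = v/λ.
v = 1940 m/s; λ = 0.00581 m.
f = 3.339×10^5 Hz
3.339×10^5 Hz × (1 MHz / 1.000×10^6 Hz) = 0.3339 MHz

0.334 MHz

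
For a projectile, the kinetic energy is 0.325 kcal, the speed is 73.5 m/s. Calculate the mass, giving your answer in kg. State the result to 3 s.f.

0.503 kg

Solving KE = ½mv² for m: m = 2·KE/v².
KE = 0.325 kcal = 1360 J; v = 73.5 m/s.
m = 0.5034 kg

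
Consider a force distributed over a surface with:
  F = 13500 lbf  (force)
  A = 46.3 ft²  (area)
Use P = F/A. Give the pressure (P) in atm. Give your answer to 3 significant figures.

0.138 atm

P is given directly by: P = F/A.
F = 13500 lbf = 60051 N; A = 46.3 ft² = 4.301 m².
P = 13961 Pa
13961 Pa × (1 atm / 1.013×10^5 Pa) = 0.1378 atm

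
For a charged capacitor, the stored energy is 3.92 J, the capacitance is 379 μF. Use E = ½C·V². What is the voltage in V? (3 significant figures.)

144 V

Rearranging: V = √(2E/C).
E = 3.92 J; C = 379 μF = 3.790×10^-4 F.
V = 143.8 V  (the unit combination reduces to kg·m²/(A·s³) = V)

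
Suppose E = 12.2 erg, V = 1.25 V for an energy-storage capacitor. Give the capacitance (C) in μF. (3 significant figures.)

Rearranging: C = 2E/V².
E = 12.2 erg = 1.220×10^-6 J; V = 1.25 V.
C = 1.562×10^-6 F
1.562×10^-6 F × (1 μF / 1.000×10^-6 F) = 1.562 μF

1.56 μF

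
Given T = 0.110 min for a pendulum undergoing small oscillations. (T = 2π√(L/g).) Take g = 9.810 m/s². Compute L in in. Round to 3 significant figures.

426 in

Rearranging T = 2π√(L/g) for L: L = g·(T/2π)².
T = 0.110 min = 6.600 s; g = 9.810 m/s².
L = 10.82 m
10.82 m × (1 in / 0.02540 m) = 426.2 in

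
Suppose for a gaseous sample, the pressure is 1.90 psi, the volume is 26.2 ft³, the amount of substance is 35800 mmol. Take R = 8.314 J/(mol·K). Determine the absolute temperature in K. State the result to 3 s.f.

From the ideal-gas law: T = PV/(nR).
P = 1.90 psi = 13100 Pa; V = 26.2 ft³ = 0.7419 m³; n = 35800 mmol = 35.80 mol; R = 8.314 J/(mol·K).
T = 32.65 K

32.7 K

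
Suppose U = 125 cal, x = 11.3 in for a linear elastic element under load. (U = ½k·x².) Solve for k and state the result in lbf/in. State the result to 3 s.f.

Solving U = ½k·x² for k: k = 2U/x².
U = 125 cal = 523.0 J; x = 11.3 in = 0.2870 m.
k = 12697 N/m
12697 N/m × (1 lbf/in / 175.1 N/m) = 72.50 lbf/in

72.5 lbf/in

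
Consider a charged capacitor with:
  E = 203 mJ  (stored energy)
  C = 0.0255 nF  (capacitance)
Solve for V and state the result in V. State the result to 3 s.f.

Rearranging: V = √(2E/C).
E = 203 mJ = 0.2030 J; C = 0.0255 nF = 2.550×10^-11 F.
V = 1.262×10^5 V  (the unit combination reduces to kg·m²/(A·s³) = V)

1.26×10^5 V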